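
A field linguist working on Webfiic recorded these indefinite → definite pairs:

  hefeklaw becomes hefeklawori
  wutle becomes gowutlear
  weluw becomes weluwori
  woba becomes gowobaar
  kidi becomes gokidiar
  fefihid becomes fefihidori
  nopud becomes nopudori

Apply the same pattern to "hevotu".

hefeklaw and woba both have last vowel 'a' yet inflect differently (hefeklawori, gowobaar), so the last vowel is not what conditions the rule; whether the stem ends in a vowel or a consonant is.
"hevotu" ends in a vowel. The stems ending in a vowel (woba → gowobaar, wutle → gowutlear, kidi → gokidiar) add go- … -ar around the stem.
The other pattern: stems ending in a consonant add -ori.
So hevotu → gohevotuar.

gohevotuar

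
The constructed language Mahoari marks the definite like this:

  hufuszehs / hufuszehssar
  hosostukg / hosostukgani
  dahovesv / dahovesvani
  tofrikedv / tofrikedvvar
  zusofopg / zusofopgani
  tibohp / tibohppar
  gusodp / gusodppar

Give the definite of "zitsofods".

zitsofodssar

tofrikedv and dahovesv both end in -v yet inflect differently (tofrikedvvar, dahovesvani), so the final letter is not what conditions the rule; the second-to-last letter is.
"zitsofods" has second-to-last letter 'd'. The stems whose second-to-last letter is 'd' (gusodp → gusodppar, tofrikedv → tofrikedvvar) double the final consonant and add -ar.
The other pattern: stems whose second-to-last letter is 'k', 'p' or 's' add -ani.
So zitsofods → zitsofodssar.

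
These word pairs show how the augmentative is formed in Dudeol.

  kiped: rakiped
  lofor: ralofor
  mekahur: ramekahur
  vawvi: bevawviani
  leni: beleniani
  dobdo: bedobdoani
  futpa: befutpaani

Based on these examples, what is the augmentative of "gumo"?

begumoani

lofor and dobdo both have last vowel 'o' yet inflect differently (ralofor, bedobdoani), so the last vowel is not what conditions the rule; whether the stem ends in a vowel or a consonant is.
"gumo" ends in a vowel. The stems ending in a vowel (vawvi → bevawviani, leni → beleniani, dobdo → bedobdoani) add be- … -ani around the stem.
The other pattern: stems ending in a consonant add the prefix ra-.
So gumo → begumoani.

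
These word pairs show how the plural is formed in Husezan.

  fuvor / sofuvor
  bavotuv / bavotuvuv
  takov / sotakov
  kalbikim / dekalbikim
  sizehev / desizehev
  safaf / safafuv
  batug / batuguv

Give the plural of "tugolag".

tugolaguv

sizehev and takov both end in -v yet inflect differently (desizehev, sotakov), so the final letter is not what conditions the rule; the last vowel is.
"tugolag" has last vowel 'a'. The one such stem in the data (safaf → safafuv) adds -uv, so the same rule applies.
So tugolag → tugolaguv.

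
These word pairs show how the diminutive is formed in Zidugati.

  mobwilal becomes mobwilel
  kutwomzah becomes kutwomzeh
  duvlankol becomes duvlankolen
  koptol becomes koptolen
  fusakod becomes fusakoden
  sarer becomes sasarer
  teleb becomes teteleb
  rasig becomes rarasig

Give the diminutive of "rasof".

mobwilal and duvlankol both end in -l yet inflect differently (mobwilel, duvlankolen), so the final letter is not what conditions the rule; the last vowel is.
"rasof" has last vowel 'o'. The stems whose last vowel is 'o' (duvlankol → duvlankolen, koptol → koptolen, fusakod → fusakoden) add -en.
So rasof → rasofen.

rasofen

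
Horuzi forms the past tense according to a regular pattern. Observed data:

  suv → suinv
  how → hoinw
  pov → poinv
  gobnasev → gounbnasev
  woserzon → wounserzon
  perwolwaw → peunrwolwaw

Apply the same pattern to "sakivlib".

saunkivlib

"sakivlib" has 3 vowels. The stems with 3 vowels (gobnasev → gounbnasev, woserzon → wounserzon, perwolwaw → peunrwolwaw) insert -un- after the first vowel.
The other pattern: stems with 1 vowel insert -in- after the first vowel.
So sakivlib → saunkivlib.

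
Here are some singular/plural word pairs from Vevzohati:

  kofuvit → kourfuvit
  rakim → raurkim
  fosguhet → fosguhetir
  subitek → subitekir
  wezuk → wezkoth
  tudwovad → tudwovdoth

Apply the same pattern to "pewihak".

pewihkoth

kofuvit and fosguhet both end in -t yet inflect differently (kourfuvit, fosguhetir), so the final letter is not what conditions the rule; the last vowel is.
"pewihak" has last vowel 'a'. The one such stem in the data (tudwovad → tudwovdoth) deletes the last vowel and adds -oth (as does wezuk), so the same rule applies.
The other patterns: stems whose last vowel is 'i' insert -ur- after the first vowel; stems whose last vowel is 'e' add -ir.
So pewihak → pewihkoth.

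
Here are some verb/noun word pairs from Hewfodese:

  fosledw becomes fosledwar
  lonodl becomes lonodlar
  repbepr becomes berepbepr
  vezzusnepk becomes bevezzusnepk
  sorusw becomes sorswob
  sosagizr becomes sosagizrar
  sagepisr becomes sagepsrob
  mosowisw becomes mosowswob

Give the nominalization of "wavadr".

sagepisr and repbepr both end in -r yet inflect differently (sagepsrob, berepbepr), so the final letter is not what conditions the rule; the second-to-last letter is.
"wavadr" has second-to-last letter 'd'. The stems whose second-to-last letter is 'd' (lonodl → lonodlar, fosledw → fosledwar) add -ar.
The other patterns: stems whose second-to-last letter is 's' delete the last vowel and add -ob; stems whose second-to-last letter is 'p' add the prefix be-.
So wavadr → wavadrar.

wavadrar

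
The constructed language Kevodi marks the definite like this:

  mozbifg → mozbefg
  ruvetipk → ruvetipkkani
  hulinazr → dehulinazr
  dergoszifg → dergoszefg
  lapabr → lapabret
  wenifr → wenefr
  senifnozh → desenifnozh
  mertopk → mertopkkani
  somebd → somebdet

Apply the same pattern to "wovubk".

"wovubk" has second-to-last letter 'b'. The stems whose second-to-last letter is 'b' (lapabr → lapabret, somebd → somebdet) add -et.
The other patterns: stems whose second-to-last letter is 'p' double the final consonant and add -ani; stems whose second-to-last letter is 'f' change the last vowel to 'e'; stems whose second-to-last letter is 'z' add the prefix de-.
So wovubk → wovubket.

wovubket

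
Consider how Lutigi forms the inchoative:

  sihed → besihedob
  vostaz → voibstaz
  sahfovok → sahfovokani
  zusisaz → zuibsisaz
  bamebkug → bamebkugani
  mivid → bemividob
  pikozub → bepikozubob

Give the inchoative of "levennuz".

pikozub and bamebkug both have last vowel 'u' yet inflect differently (bepikozubob, bamebkugani), so the last vowel is not what conditions the rule; the final letter is.
"levennuz" ends in -z. The stems ending in -z (zusisaz → zuibsisaz, vostaz → voibstaz) insert -ib- after the first vowel.
So levennuz → leibvennuz.

leibvennuz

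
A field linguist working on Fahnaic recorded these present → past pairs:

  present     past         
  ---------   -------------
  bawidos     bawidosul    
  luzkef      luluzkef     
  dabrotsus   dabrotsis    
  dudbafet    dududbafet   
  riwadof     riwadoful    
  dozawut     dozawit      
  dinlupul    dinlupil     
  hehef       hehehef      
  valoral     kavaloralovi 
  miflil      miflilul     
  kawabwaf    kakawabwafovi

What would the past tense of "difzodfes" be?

hehef and kawabwaf both end in -f yet inflect differently (hehehef, kakawabwafovi), so the final letter is not what conditions the rule; the last vowel is.
"difzodfes" has last vowel 'e'. The stems whose last vowel is 'e' (hehef → hehehef, dudbafet → dududbafet, luzkef → luluzkef) repeat the first consonant+vowel as a prefix.
The other patterns: stems whose last vowel is 'a' add ka- … -ovi around the stem; stems whose last vowel is 'u' change the last vowel to 'i'; stems whose last vowel is 'i' or 'o' add -ul.
So difzodfes → didifzodfes.

didifzodfes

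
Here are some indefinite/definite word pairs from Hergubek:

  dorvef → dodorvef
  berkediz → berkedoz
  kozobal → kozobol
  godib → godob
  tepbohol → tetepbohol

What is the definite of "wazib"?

kozobal and tepbohol both end in -l yet inflect differently (kozobol, tetepbohol), so the final letter is not what conditions the rule; the last vowel is.
"wazib" has last vowel 'i'. The stems whose last vowel is 'i' (berkediz → berkedoz, godib → godob) change the last vowel to 'o'.
The other pattern: stems whose last vowel is 'e' or 'o' repeat the first consonant+vowel as a prefix.
So wazib → wazob.

wazob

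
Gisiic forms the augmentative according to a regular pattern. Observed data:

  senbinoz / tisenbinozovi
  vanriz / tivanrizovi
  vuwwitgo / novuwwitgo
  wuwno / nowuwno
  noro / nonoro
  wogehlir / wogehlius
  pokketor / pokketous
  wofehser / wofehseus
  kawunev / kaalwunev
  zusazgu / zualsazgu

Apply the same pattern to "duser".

"duser" ends in -r. The stems ending in -r (wogehlir → wogehlius, pokketor → pokketous, wofehser → wofehseus) drop the final letter and add -us.
So duser → duseus.

duseus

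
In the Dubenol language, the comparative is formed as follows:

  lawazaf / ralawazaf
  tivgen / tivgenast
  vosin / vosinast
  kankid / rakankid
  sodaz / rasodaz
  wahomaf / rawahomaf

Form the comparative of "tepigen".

vosin and kankid both have last vowel 'i' yet inflect differently (vosinast, rakankid), so the last vowel is not what conditions the rule; the final letter is.
"tepigen" ends in -n. The stems ending in -n (tivgen → tivgenast, vosin → vosinast) add -ast.
The other pattern: stems ending in -d, -f or -z add the prefix ra-.
So tepigen → tepigenast.

tepigenast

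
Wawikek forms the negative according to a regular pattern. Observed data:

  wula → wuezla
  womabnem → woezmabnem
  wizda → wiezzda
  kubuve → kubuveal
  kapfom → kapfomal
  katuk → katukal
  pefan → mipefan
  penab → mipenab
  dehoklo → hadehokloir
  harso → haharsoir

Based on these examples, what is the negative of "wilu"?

wiezlu

womabnem and kapfom both end in -m yet inflect differently (woezmabnem, kapfomal), so the final letter is not what conditions the rule; the first letter is.
"wilu" begins with w-. The stems beginning with w- (wula → wuezla, womabnem → woezmabnem, wizda → wiezzda) insert -ez- after the first vowel.
The other patterns: stems beginning with k- add -al; stems beginning with p- add the prefix mi-; stems beginning with d- or h- add ha- … -ir around the stem.
So wilu → wiezlu.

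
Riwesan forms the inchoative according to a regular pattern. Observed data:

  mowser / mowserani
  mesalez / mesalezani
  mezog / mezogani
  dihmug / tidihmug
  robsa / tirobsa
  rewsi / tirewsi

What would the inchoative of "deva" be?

tideva

mezog and dihmug both end in -g yet inflect differently (mezogani, tidihmug), so the final letter is not what conditions the rule; the first letter is.
"deva" begins with d-. The one such stem in the data (dihmug → tidihmug) adds the prefix ti-, so the same rule applies.
The other pattern: stems beginning with m- add -ani.
So deva → tideva.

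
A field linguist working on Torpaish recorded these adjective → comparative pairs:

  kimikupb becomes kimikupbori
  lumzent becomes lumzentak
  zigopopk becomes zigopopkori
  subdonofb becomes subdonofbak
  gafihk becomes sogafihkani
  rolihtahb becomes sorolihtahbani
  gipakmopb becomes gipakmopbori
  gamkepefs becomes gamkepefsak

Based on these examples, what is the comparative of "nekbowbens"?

nekbowbensak

gafihk and zigopopk both end in -k yet inflect differently (sogafihkani, zigopopkori), so the final letter is not what conditions the rule; the second-to-last letter is.
"nekbowbens" has second-to-last letter 'n'. The one such stem in the data (lumzent → lumzentak) adds -ak, so the same rule applies.
The other patterns: stems whose second-to-last letter is 'h' add so- … -ani around the stem; stems whose second-to-last letter is 'p' add -ori.
So nekbowbens → nekbowbensak.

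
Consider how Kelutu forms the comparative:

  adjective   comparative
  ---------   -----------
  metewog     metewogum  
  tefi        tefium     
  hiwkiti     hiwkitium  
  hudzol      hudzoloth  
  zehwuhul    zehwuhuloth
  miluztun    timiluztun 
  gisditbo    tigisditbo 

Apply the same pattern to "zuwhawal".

zuwhawaloth

metewog and hudzol both have last vowel 'o' yet inflect differently (metewogum, hudzoloth), so the last vowel is not what conditions the rule; the final letter is.
"zuwhawal" ends in -l. The stems ending in -l (hudzol → hudzoloth, zehwuhul → zehwuhuloth) add -oth.
So zuwhawal → zuwhawaloth.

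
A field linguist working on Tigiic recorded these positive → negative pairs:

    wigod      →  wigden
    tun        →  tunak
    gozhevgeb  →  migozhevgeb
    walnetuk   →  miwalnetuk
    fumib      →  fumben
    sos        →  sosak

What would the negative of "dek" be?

dekak

"dek" has 1 vowel. The stems with 1 vowel (sos → sosak, tun → tunak) add -ak.
The other patterns: stems with 2 vowels delete the last vowel and add -en; stems with 3 vowels add the prefix mi-.
So dek → dekak.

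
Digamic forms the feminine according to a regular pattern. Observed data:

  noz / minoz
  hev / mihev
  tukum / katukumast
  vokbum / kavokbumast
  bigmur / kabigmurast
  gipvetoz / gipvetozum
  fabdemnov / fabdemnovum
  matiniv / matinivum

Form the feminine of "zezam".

kazezamast

noz and gipvetoz both end in -z yet inflect differently (minoz, gipvetozum), so the final letter is not what conditions the rule; the number of vowels is.
"zezam" has 2 vowels. The stems with 2 vowels (tukum → katukumast, vokbum → kavokbumast, bigmur → kabigmurast) add ka- … -ast around the stem.
So zezam → kazezamast.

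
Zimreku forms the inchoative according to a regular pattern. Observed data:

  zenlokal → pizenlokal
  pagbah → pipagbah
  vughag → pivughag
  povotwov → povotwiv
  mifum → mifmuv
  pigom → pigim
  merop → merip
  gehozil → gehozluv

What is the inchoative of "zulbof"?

"zulbof" has last vowel 'o'. The stems whose last vowel is 'o' (povotwov → povotwiv, merop → merip, pigom → pigim) change the last vowel to 'i'.
So zulbof → zulbif.

zulbif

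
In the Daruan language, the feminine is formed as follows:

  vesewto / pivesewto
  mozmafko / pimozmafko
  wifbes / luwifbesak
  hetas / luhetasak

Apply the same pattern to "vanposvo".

"vanposvo" ends in -o. The stems ending in -o (vesewto → pivesewto, mozmafko → pimozmafko) add the prefix pi-.
So vanposvo → pivanposvo.

pivanposvo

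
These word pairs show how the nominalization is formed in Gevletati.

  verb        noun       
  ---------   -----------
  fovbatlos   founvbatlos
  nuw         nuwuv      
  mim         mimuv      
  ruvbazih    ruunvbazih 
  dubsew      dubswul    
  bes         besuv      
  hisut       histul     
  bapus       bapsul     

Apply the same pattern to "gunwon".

gunwnul

bes and bapus both end in -s yet inflect differently (besuv, bapsul), so the final letter is not what conditions the rule; the number of vowels is.
"gunwon" has 2 vowels. The stems with 2 vowels (bapus → bapsul, hisut → histul, dubsew → dubswul) delete the last vowel and add -ul.
So gunwon → gunwnul.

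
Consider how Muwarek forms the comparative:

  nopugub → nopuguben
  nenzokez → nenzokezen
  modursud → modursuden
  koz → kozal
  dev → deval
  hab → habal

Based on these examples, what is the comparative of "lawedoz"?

lawedozen

"lawedoz" has 3 vowels. The stems with 3 vowels (nopugub → nopuguben, nenzokez → nenzokezen, modursud → modursuden) add -en.
So lawedoz → lawedozen.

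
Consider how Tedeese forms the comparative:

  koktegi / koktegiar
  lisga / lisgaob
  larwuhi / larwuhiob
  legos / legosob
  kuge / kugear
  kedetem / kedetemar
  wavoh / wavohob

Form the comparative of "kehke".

"kehke" begins with k-. The stems beginning with k- (kedetem → kedetemar, koktegi → koktegiar, kuge → kugear) add -ar.
The other pattern: stems beginning with l- or w- add -ob.
So kehke → kehkear.

kehkear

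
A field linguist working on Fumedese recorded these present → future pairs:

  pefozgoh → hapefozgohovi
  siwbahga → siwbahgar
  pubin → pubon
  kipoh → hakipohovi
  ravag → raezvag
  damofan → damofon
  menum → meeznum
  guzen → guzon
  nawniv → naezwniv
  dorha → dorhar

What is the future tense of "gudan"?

damofan and siwbahga both have last vowel 'a' yet inflect differently (damofon, siwbahgar), so the last vowel is not what conditions the rule; the final letter is.
"gudan" ends in -n. The stems ending in -n (guzen → guzon, pubin → pubon, damofan → damofon) change the last vowel to 'o'.
So gudan → gudon.

gudon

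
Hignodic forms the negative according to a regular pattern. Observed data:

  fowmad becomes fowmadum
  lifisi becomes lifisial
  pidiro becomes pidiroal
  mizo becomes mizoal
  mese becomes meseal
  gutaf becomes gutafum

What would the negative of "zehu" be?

zehual

fowmad and mese both have 2 vowels yet inflect differently (fowmadum, meseal), so the number of vowels is not what conditions the rule; whether the stem ends in a vowel or a consonant is.
"zehu" ends in a vowel. The stems ending in a vowel (lifisi → lifisial, pidiro → pidiroal, mese → meseal) add -al.
The other pattern: stems ending in a consonant add -um.
So zehu → zehual.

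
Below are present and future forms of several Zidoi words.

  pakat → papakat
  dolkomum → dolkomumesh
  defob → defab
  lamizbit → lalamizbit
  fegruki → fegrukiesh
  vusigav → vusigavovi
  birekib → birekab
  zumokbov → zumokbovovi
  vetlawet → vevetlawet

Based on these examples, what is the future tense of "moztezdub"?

moztezdab

zumokbov and defob both have last vowel 'o' yet inflect differently (zumokbovovi, defab), so the last vowel is not what conditions the rule; the final letter is.
"moztezdub" ends in -b. The stems ending in -b (birekib → birekab, defob → defab) change the last vowel to 'a'.
The other patterns: stems ending in -v add -ovi; stems ending in -t repeat the first consonant+vowel as a prefix; stems ending in -i or -m add -esh.
So moztezdub → moztezdab.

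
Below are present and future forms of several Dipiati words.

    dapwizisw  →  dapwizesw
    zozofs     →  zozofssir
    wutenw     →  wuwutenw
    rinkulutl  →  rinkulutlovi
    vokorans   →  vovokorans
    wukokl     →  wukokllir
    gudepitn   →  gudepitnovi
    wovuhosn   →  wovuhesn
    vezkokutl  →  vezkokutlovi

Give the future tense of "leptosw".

"leptosw" has second-to-last letter 's'. The stems whose second-to-last letter is 's' (wovuhosn → wovuhesn, dapwizisw → dapwizesw) change the last vowel to 'e'.
So leptosw → leptesw.

leptesw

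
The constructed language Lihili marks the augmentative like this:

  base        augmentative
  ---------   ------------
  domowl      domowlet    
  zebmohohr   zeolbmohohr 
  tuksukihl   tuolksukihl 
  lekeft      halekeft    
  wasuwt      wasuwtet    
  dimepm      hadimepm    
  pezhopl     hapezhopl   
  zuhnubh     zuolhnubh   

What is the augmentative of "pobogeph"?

tuksukihl and domowl both end in -l yet inflect differently (tuolksukihl, domowlet), so the final letter is not what conditions the rule; the second-to-last letter is.
"pobogeph" has second-to-last letter 'p'. The stems whose second-to-last letter is 'p' (pezhopl → hapezhopl, dimepm → hadimepm) add the prefix ha-.
The other patterns: stems whose second-to-last letter is 'b' or 'h' insert -ol- after the first vowel; stems whose second-to-last letter is 'w' add -et.
So pobogeph → hapobogeph.

hapobogeph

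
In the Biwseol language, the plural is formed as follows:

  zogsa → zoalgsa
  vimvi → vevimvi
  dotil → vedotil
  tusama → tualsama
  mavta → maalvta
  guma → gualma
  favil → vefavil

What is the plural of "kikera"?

kialkera

zogsa and dotil both have 2 vowels yet inflect differently (zoalgsa, vedotil), so the number of vowels is not what conditions the rule; the final letter is.
"kikera" ends in -a. The stems ending in -a (zogsa → zoalgsa, guma → gualma, tusama → tualsama) insert -al- after the first vowel.
The other pattern: stems ending in -i or -l add the prefix ve-.
So kikera → kialkera.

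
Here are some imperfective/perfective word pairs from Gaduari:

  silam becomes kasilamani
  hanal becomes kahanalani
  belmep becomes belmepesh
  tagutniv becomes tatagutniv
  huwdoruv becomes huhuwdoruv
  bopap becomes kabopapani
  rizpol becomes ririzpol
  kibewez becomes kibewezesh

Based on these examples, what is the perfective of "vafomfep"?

"vafomfep" has last vowel 'e'. The stems whose last vowel is 'e' (belmep → belmepesh, kibewez → kibewezesh) add -esh.
The other patterns: stems whose last vowel is 'a' add ka- … -ani around the stem; stems whose last vowel is 'i', 'o' or 'u' repeat the first consonant+vowel as a prefix.
So vafomfep → vafomfepesh.

vafomfepesh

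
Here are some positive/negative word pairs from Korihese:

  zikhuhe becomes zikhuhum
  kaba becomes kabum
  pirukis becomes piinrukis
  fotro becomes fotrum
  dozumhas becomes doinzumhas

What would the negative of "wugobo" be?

dozumhas and kaba both have last vowel 'a' yet inflect differently (doinzumhas, kabum), so the last vowel is not what conditions the rule; whether the stem ends in a vowel or a consonant is.
"wugobo" ends in a vowel. The stems ending in a vowel (kaba → kabum, zikhuhe → zikhuhum, fotro → fotrum) drop the final letter and add -um.
The other pattern: stems ending in a consonant insert -in- after the first vowel.
So wugobo → wugobum.

wugobum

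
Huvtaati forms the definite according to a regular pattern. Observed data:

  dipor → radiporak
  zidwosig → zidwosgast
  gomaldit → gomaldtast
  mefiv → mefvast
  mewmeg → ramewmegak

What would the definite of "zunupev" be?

razunupevak

zidwosig and mewmeg both end in -g yet inflect differently (zidwosgast, ramewmegak), so the final letter is not what conditions the rule; the last vowel is.
"zunupev" has last vowel 'e'. The one such stem in the data (mewmeg → ramewmegak) adds ra- … -ak around the stem, so the same rule applies.
The other pattern: stems whose last vowel is 'i' delete the last vowel and add -ast.
So zunupev → razunupevak.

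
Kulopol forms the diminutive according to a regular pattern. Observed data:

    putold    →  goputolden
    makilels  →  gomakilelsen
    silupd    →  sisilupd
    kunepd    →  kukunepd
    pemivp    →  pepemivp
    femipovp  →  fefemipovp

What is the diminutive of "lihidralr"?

golihidralren

putold and silupd both end in -d yet inflect differently (goputolden, sisilupd), so the final letter is not what conditions the rule; the second-to-last letter is.
"lihidralr" has second-to-last letter 'l'. The stems whose second-to-last letter is 'l' (putold → goputolden, makilels → gomakilelsen) add go- … -en around the stem.
So lihidralr → golihidralren.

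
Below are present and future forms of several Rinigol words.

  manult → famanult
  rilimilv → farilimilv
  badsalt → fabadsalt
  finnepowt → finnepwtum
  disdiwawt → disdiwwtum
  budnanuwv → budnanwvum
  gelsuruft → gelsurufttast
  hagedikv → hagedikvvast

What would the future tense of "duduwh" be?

dudwhum

manult and finnepowt both end in -t yet inflect differently (famanult, finnepwtum), so the final letter is not what conditions the rule; the second-to-last letter is.
"duduwh" has second-to-last letter 'w'. The stems whose second-to-last letter is 'w' (finnepowt → finnepwtum, disdiwawt → disdiwwtum, budnanuwv → budnanwvum) delete the last vowel and add -um.
So duduwh → dudwhum.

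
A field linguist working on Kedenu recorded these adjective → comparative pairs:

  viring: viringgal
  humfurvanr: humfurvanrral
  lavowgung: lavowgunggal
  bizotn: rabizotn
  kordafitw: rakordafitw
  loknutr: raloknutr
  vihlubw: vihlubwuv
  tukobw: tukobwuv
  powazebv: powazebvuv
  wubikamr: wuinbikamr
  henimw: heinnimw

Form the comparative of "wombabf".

wombabfuv

humfurvanr and loknutr both end in -r yet inflect differently (humfurvanrral, raloknutr), so the final letter is not what conditions the rule; the second-to-last letter is.
"wombabf" has second-to-last letter 'b'. The stems whose second-to-last letter is 'b' (vihlubw → vihlubwuv, tukobw → tukobwuv, powazebv → powazebvuv) add -uv.
So wombabf → wombabfuv.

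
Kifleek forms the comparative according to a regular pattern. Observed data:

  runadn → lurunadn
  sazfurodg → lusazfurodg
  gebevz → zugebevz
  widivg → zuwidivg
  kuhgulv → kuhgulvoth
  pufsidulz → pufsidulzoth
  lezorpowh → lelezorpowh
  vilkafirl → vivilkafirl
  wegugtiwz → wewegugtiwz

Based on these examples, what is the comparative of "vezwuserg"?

sazfurodg and widivg both end in -g yet inflect differently (lusazfurodg, zuwidivg), so the final letter is not what conditions the rule; the second-to-last letter is.
"vezwuserg" has second-to-last letter 'r'. The one such stem in the data (vilkafirl → vivilkafirl) repeats the first consonant+vowel as a prefix (as do lezorpowh, wegugtiwz), so the same rule applies.
The other patterns: stems whose second-to-last letter is 'd' add the prefix lu-; stems whose second-to-last letter is 'v' add the prefix zu-; stems whose second-to-last letter is 'l' add -oth.
So vezwuserg → vevezwuserg.

vevezwuserg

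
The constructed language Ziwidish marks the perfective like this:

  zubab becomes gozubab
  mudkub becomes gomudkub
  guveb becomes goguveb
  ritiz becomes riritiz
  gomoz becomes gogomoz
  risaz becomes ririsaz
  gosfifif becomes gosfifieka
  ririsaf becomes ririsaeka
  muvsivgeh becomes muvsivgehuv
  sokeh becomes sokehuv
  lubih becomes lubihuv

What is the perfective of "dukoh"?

dukohuv

zubab and risaz both have last vowel 'a' yet inflect differently (gozubab, ririsaz), so the last vowel is not what conditions the rule; the final letter is.
"dukoh" ends in -h. The stems ending in -h (muvsivgeh → muvsivgehuv, sokeh → sokehuv, lubih → lubihuv) add -uv.
So dukoh → dukohuv.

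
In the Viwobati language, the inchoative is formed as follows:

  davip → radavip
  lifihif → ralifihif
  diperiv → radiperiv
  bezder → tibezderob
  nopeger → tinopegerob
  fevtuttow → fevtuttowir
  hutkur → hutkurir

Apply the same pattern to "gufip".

ragufip

bezder and hutkur both end in -r yet inflect differently (tibezderob, hutkurir), so the final letter is not what conditions the rule; the last vowel is.
"gufip" has last vowel 'i'. The stems whose last vowel is 'i' (davip → radavip, lifihif → ralifihif, diperiv → radiperiv) add the prefix ra-.
So gufip → ragufip.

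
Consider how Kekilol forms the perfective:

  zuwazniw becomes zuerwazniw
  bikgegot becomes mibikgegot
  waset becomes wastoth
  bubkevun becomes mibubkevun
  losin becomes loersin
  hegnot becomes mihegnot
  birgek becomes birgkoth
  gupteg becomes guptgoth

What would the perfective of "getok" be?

migetok

bubkevun and losin both end in -n yet inflect differently (mibubkevun, loersin), so the final letter is not what conditions the rule; the last vowel is.
"getok" has last vowel 'o'. The stems whose last vowel is 'o' (hegnot → mihegnot, bikgegot → mibikgegot) add the prefix mi-.
The other patterns: stems whose last vowel is 'i' insert -er- after the first vowel; stems whose last vowel is 'e' delete the last vowel and add -oth.
So getok → migetok.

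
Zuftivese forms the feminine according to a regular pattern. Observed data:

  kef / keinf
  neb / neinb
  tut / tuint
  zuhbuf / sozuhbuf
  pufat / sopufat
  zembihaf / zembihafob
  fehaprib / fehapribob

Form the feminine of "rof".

kef and zuhbuf both end in -f yet inflect differently (keinf, sozuhbuf), so the final letter is not what conditions the rule; the number of vowels is.
"rof" has 1 vowel. The stems with 1 vowel (kef → keinf, neb → neinb, tut → tuint) insert -in- after the first vowel.
The other patterns: stems with 2 vowels add the prefix so-; stems with 3 vowels add -ob.
So rof → roinf.

roinf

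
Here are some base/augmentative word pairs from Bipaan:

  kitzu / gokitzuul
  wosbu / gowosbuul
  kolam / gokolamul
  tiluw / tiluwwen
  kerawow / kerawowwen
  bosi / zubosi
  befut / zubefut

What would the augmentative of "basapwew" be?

"basapwew" ends in -w. The stems ending in -w (tiluw → tiluwwen, kerawow → kerawowwen) double the final consonant and add -en.
The other patterns: stems ending in -m or -u add go- … -ul around the stem; stems ending in -i or -t add the prefix zu-.
So basapwew → basapwewwen.

basapwewwen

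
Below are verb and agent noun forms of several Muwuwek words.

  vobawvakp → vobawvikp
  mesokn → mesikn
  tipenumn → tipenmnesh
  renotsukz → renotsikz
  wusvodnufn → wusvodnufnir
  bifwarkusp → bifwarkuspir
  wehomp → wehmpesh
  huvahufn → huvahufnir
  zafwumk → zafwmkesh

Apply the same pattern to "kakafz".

kakafzir

tipenumn and mesokn both end in -n yet inflect differently (tipenmnesh, mesikn), so the final letter is not what conditions the rule; the second-to-last letter is.
"kakafz" has second-to-last letter 'f'. The stems whose second-to-last letter is 'f' (wusvodnufn → wusvodnufnir, huvahufn → huvahufnir) add -ir.
The other patterns: stems whose second-to-last letter is 'm' delete the last vowel and add -esh; stems whose second-to-last letter is 'k' change the last vowel to 'i'.
So kakafz → kakafzir.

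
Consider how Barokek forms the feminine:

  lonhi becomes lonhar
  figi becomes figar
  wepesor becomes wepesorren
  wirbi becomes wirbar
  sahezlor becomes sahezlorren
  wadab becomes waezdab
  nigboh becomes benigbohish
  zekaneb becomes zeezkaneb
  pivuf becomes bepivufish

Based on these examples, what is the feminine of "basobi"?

basobar

"basobi" ends in -i. The stems ending in -i (lonhi → lonhar, wirbi → wirbar, figi → figar) drop the final letter and add -ar.
So basobi → basobar.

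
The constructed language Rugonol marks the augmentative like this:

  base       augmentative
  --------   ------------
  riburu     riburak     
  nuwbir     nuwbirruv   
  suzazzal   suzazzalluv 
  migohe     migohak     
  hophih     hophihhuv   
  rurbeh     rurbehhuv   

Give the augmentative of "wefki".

wefkak

rurbeh and migohe both have last vowel 'e' yet inflect differently (rurbehhuv, migohak), so the last vowel is not what conditions the rule; whether the stem ends in a vowel or a consonant is.
"wefki" ends in a vowel. The stems ending in a vowel (riburu → riburak, migohe → migohak) drop the final letter and add -ak.
The other pattern: stems ending in a consonant double the final consonant and add -uv.
So wefki → wefkak.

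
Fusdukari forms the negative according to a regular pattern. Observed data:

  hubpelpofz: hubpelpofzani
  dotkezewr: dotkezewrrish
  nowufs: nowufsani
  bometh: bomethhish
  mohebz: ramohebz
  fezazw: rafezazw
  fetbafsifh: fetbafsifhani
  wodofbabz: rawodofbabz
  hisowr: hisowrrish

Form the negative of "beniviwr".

"beniviwr" has second-to-last letter 'w'. The stems whose second-to-last letter is 'w' (hisowr → hisowrrish, dotkezewr → dotkezewrrish) double the final consonant and add -ish.
The other patterns: stems whose second-to-last letter is 'f' add -ani; stems whose second-to-last letter is 'b' or 'z' add the prefix ra-.
So beniviwr → beniviwrrish.

beniviwrrish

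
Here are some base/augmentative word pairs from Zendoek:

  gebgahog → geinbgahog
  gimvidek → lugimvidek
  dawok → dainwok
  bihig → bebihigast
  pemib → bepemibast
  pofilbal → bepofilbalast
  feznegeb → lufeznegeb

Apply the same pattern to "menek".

lumenek

gimvidek and dawok both end in -k yet inflect differently (lugimvidek, dainwok), so the final letter is not what conditions the rule; the last vowel is.
"menek" has last vowel 'e'. The stems whose last vowel is 'e' (gimvidek → lugimvidek, feznegeb → lufeznegeb) add the prefix lu-.
The other patterns: stems whose last vowel is 'o' insert -in- after the first vowel; stems whose last vowel is 'a' or 'i' add be- … -ast around the stem.
So menek → lumenek.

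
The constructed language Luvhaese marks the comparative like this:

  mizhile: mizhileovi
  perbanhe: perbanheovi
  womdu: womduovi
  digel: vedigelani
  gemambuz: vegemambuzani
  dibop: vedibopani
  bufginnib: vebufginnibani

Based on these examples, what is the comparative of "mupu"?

"mupu" ends in a vowel. The stems ending in a vowel (mizhile → mizhileovi, perbanhe → perbanheovi, womdu → womduovi) add -ovi.
The other pattern: stems ending in a consonant add ve- … -ani around the stem.
So mupu → mupuovi.

mupuovi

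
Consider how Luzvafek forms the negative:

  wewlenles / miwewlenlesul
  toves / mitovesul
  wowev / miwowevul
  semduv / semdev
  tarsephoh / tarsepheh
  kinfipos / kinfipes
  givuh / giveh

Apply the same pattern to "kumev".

mikumevul

wowev and semduv both end in -v yet inflect differently (miwowevul, semdev), so the final letter is not what conditions the rule; the last vowel is.
"kumev" has last vowel 'e'. The stems whose last vowel is 'e' (wewlenles → miwewlenlesul, toves → mitovesul, wowev → miwowevul) add mi- … -ul around the stem.
So kumev → mikumevul.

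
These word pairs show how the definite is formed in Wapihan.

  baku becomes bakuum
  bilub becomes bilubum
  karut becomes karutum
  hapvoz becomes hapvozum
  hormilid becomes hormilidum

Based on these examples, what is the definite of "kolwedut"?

kolwedutum

Every pair shown (baku → bakuum, bilub → bilubum, karut → karutum, …) follows the same rule: add -um.
So kolwedut → kolwedutum.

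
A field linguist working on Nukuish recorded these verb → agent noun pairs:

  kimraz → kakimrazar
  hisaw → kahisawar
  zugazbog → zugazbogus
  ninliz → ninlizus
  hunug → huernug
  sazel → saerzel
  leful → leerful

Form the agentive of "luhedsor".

luhedsorus

kimraz and ninliz both end in -z yet inflect differently (kakimrazar, ninlizus), so the final letter is not what conditions the rule; the last vowel is.
"luhedsor" has last vowel 'o'. The one such stem in the data (zugazbog → zugazbogus) adds -us, so the same rule applies.
So luhedsor → luhedsorus.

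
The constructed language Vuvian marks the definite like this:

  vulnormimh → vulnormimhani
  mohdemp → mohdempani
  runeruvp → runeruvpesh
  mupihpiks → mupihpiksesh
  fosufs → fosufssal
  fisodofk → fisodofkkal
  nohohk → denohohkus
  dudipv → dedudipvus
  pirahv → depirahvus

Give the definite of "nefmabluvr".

nefmabluvresh

"nefmabluvr" has second-to-last letter 'v'. The one such stem in the data (runeruvp → runeruvpesh) adds -esh, so the same rule applies.
The other patterns: stems whose second-to-last letter is 'm' add -ani; stems whose second-to-last letter is 'f' double the final consonant and add -al; stems whose second-to-last letter is 'h' or 'p' add de- … -us around the stem.
So nefmabluvr → nefmabluvresh.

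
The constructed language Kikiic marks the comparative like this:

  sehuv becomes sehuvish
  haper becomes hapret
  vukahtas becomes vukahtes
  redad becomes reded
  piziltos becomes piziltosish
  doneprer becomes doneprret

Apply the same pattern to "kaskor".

kaskorish

"kaskor" has last vowel 'o'. The one such stem in the data (piziltos → piziltosish) adds -ish, so the same rule applies.
The other patterns: stems whose last vowel is 'a' change the last vowel to 'e'; stems whose last vowel is 'e' delete the last vowel and add -et.
So kaskor → kaskorish.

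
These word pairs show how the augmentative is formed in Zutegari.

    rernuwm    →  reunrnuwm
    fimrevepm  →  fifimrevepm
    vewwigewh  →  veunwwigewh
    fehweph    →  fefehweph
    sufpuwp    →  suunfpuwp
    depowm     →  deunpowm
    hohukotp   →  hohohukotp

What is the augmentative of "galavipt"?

gagalavipt

vewwigewh and fehweph both end in -h yet inflect differently (veunwwigewh, fefehweph), so the final letter is not what conditions the rule; the second-to-last letter is.
"galavipt" has second-to-last letter 'p'. The stems whose second-to-last letter is 'p' (fehweph → fefehweph, fimrevepm → fifimrevepm) repeat the first consonant+vowel as a prefix.
The other pattern: stems whose second-to-last letter is 'w' insert -un- after the first vowel.
So galavipt → gagalavipt.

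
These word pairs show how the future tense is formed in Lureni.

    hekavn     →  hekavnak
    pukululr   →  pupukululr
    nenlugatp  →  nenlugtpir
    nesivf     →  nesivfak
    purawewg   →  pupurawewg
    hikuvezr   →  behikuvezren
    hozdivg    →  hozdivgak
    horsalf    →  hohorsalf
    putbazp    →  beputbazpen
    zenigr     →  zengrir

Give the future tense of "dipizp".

nesivf and horsalf both end in -f yet inflect differently (nesivfak, hohorsalf), so the final letter is not what conditions the rule; the second-to-last letter is.
"dipizp" has second-to-last letter 'z'. The stems whose second-to-last letter is 'z' (putbazp → beputbazpen, hikuvezr → behikuvezren) add be- … -en around the stem.
The other patterns: stems whose second-to-last letter is 'v' add -ak; stems whose second-to-last letter is 'l' or 'w' repeat the first consonant+vowel as a prefix; stems whose second-to-last letter is 'g' or 't' delete the last vowel and add -ir.
So dipizp → bedipizpen.

bedipizpen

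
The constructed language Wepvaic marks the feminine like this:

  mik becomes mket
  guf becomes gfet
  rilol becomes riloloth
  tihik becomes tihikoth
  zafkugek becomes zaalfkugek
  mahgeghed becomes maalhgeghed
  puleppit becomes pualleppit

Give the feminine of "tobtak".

tobtakoth

mik and tihik both end in -k yet inflect differently (mket, tihikoth), so the final letter is not what conditions the rule; the number of vowels is.
"tobtak" has 2 vowels. The stems with 2 vowels (rilol → riloloth, tihik → tihikoth) add -oth.
So tobtak → tobtakoth.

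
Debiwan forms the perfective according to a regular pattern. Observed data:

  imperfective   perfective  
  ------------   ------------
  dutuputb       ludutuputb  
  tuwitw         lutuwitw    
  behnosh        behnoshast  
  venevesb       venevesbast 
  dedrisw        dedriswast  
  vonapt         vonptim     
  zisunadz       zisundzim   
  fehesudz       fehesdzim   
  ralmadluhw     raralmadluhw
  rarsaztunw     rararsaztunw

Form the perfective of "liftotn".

luliftotn

dutuputb and venevesb both end in -b yet inflect differently (ludutuputb, venevesbast), so the final letter is not what conditions the rule; the second-to-last letter is.
"liftotn" has second-to-last letter 't'. The stems whose second-to-last letter is 't' (dutuputb → ludutuputb, tuwitw → lutuwitw) add the prefix lu-.
So liftotn → luliftotn.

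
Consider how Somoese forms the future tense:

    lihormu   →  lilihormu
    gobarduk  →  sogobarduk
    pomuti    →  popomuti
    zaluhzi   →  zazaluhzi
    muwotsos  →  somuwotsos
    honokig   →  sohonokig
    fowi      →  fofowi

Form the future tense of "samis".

sosamis

"samis" ends in a consonant. The stems ending in a consonant (gobarduk → sogobarduk, honokig → sohonokig, muwotsos → somuwotsos) add the prefix so-.
The other pattern: stems ending in a vowel repeat the first consonant+vowel as a prefix.
So samis → sosamis.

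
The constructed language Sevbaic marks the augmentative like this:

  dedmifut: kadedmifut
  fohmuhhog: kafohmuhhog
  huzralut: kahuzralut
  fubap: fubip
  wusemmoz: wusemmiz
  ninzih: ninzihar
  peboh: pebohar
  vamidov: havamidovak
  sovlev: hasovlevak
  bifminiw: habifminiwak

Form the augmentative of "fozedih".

fohmuhhog and wusemmoz both have last vowel 'o' yet inflect differently (kafohmuhhog, wusemmiz), so the last vowel is not what conditions the rule; the final letter is.
"fozedih" ends in -h. The stems ending in -h (ninzih → ninzihar, peboh → pebohar) add -ar.
The other patterns: stems ending in -g or -t add the prefix ka-; stems ending in -p or -z change the last vowel to 'i'; stems ending in -v or -w add ha- … -ak around the stem.
So fozedih → fozedihar.

fozedihar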